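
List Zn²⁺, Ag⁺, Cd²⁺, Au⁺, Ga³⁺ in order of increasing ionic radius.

Tabulating Z and e⁻: Ga³⁺ (Z=31, 28 e⁻), Zn²⁺ (Z=30, 28 e⁻), Cd²⁺ (Z=48, 46 e⁻), Ag⁺ (Z=47, 46 e⁻), Au⁺ (Z=79, 78 e⁻). Ga³⁺ < Zn²⁺ (both 28 e⁻, Z=31>30); Zn²⁺ < Cd²⁺ (same group, 1 shell fewer); Cd²⁺ < Ag⁺ (isoelectronic, higher Z=48 is smaller); Ag⁺ < Au⁺ (same group, period 5 vs 6).

Ga³⁺ < Zn²⁺ < Cd²⁺ < Ag⁺ < Au⁺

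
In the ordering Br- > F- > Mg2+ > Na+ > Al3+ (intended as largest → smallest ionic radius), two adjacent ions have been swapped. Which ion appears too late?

Na+

Compare adjacent ions: they are isoelectronic (10 e⁻) and Mg has more protons than Na (12 vs 11), making Mg2+ smaller — yet in this decreasing list Mg2+ sits before Na+. Nothing else is reversed, so Na+ should move one place to the left.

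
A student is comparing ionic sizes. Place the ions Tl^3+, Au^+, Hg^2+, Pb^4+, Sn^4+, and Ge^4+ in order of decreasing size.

Au^+ > Hg^2+ > Tl^3+ > Pb^4+ > Sn^4+ > Ge^4+

Tabulating Z and e⁻: Ge^4+: 28 e⁻, Z=32, Sn^4+: 46 e⁻, Z=50, Pb^4+: 78 e⁻, Z=82, Tl^3+: 78 e⁻, Z=81, Hg^2+: 78 e⁻, Z=80, Au^+: 78 e⁻, Z=79. Ge^4+ < Sn^4+ (same group, 1 shell fewer); Sn^4+ < Pb^4+ (same group, 1 shell fewer); Pb^4+ < Tl^3+ (isoelectronic, higher Z=82 is smaller); Tl^3+ < Hg^2+ (isoelectronic, higher Z=81 is smaller); Hg^2+ < Au^+ (isoelectronic, higher Z=80 is smaller).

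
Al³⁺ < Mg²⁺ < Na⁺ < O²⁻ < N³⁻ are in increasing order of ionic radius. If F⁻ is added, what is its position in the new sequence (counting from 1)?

Isoelectronic series (10 e⁻ each). Size is set by nuclear charge: more protons means a smaller ion. Al³⁺ (Z=13), Mg²⁺ (Z=12), Na⁺ (Z=11), F⁻ (Z=9), O²⁻ (Z=8), N³⁻ (Z=7).
With F⁻ included the full order is Al³⁺ < Mg²⁺ < Na⁺ < F⁻ < O²⁻ < N³⁻, so it takes position 4.

4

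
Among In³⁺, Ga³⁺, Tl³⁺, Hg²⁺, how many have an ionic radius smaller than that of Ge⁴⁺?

Ge⁴⁺: 28 e⁻, Z=32, Ga³⁺: 28 e⁻, Z=31, In³⁺: 46 e⁻, Z=49, Tl³⁺: 78 e⁻, Z=81, Hg²⁺: 78 e⁻, Z=80. Ge⁴⁺ < Ga³⁺ (isoelectronic, higher Z=32 is smaller); Ga³⁺ < In³⁺ (same group, period 4 vs 5); In³⁺ < Tl³⁺ (same group, period 5 vs 6); Tl³⁺ < Hg²⁺ (both 78 e⁻, Z=81>80).
Placing each against Ge⁴⁺: smaller — none; larger — Ga³⁺, In³⁺, Tl³⁺, Hg²⁺. Count: 0.

0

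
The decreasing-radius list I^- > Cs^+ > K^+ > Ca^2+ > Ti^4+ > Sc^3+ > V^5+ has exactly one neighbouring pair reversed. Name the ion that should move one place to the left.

The pair Ti^4+, Sc^3+ is the wrong way round — Ti^4+ and Sc^3+ share 18 electrons; the higher nuclear charge on Ti (Z=22) contracts it more, so Ti^4+ < Sc^3+. All other adjacent pairs agree with periodic trends, so Sc^3+ is the misplaced ion.

Sc^3+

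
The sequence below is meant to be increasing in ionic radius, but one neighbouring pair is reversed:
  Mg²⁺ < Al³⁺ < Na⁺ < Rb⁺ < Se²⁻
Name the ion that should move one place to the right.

Mg²⁺

Scanning neighbour by neighbour, only Mg²⁺/Al³⁺ violates a trend: they are isoelectronic (10 e⁻) and Al has more protons than Mg (13 vs 12), making Al³⁺ smaller. That makes Mg²⁺ the one sitting a position early relative to where it belongs.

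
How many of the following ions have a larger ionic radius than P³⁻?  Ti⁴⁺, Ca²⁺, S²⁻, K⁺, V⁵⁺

0

Isoelectronic series (18 e⁻ each). Size is set by nuclear charge: more protons means a smaller ion. V⁵⁺ (Z=23), Ti⁴⁺ (Z=22), Ca²⁺ (Z=20), K⁺ (Z=19), S²⁻ (Z=16), P³⁻ (Z=15).
Placing each against P³⁻: smaller — V⁵⁺, Ti⁴⁺, Ca²⁺, K⁺, S²⁻; larger — none. So 0 are larger.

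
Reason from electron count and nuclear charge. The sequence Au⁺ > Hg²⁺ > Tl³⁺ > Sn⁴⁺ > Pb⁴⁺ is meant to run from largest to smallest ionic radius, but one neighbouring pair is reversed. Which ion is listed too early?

Sn⁴⁺

Scanning neighbour by neighbour, only Sn⁴⁺/Pb⁴⁺ violates a trend: Sn⁴⁺ and Pb⁴⁺ are in one column with the same charge; the lighter period-5 ion has one fewer shell and is smaller. That makes Sn⁴⁺ the one sitting a position early relative to where it belongs.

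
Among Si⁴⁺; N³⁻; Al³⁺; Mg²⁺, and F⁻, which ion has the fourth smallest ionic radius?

Each ion has 10 electrons. The ranking follows nuclear charge in reverse — greater Z gives a smaller radius. Si⁴⁺ (Z=14), Al³⁺ (Z=13), Mg²⁺ (Z=12), F⁻ (Z=9), N³⁻ (Z=7).
Ordering: Si⁴⁺ < Al³⁺ < Mg²⁺ < F⁻ < N³⁻. The fourth smallest is F⁻.

F⁻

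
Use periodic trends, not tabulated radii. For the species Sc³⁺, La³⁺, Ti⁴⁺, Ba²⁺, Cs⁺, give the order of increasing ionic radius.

Ti⁴⁺ (Z=22, 18 e⁻), Sc³⁺ (Z=21, 18 e⁻), La³⁺ (Z=57, 54 e⁻), Ba²⁺ (Z=56, 54 e⁻), Cs⁺ (Z=55, 54 e⁻). Ti⁴⁺ < Sc³⁺ (both 18 e⁻, Z=22>21); Sc³⁺ < La³⁺ (same group, 2 shells fewer); La³⁺ < Ba²⁺ (both 54 e⁻, Z=57>56); Ba²⁺ < Cs⁺ (isoelectronic, higher Z=56 is smaller).

Ti⁴⁺ < Sc³⁺ < La³⁺ < Ba²⁺ < Cs⁺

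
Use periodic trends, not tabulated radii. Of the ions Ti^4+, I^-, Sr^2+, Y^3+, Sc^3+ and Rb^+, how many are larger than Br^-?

1

Tabulating Z and e⁻: Ti^4+ has 18 e⁻ (Z=22), Sc^3+ has 18 e⁻ (Z=21), Y^3+ has 36 e⁻ (Z=39), Sr^2+ has 36 e⁻ (Z=38), Rb^+ has 36 e⁻ (Z=37), Br^- has 36 e⁻ (Z=35), I^- has 54 e⁻ (Z=53). Ti^4+ < Sc^3+ (isoelectronic, higher Z=22 is smaller); Sc^3+ < Y^3+ (same group, 1 shell fewer); Y^3+ < Sr^2+ (isoelectronic, higher Z=39 is smaller); Sr^2+ < Rb^+ (isoelectronic, higher Z=38 is smaller); Rb^+ < Br^- (both 36 e⁻, Z=37>35); Br^- < I^- (same group, 1 shell fewer).
Ordering all of them (including Br^-) by radius gives Ti^4+ < Sc^3+ < Y^3+ < Sr^2+ < Rb^+ < Br^- < I^-. Count: 1.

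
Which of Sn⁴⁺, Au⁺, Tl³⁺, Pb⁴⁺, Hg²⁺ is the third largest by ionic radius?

Electron counts and nuclear charges: Sn⁴⁺ (Z=50, 46 e⁻), Pb⁴⁺ (Z=82, 78 e⁻), Tl³⁺ (Z=81, 78 e⁻), Hg²⁺ (Z=80, 78 e⁻), Au⁺ (Z=79, 78 e⁻). Sn⁴⁺ < Pb⁴⁺ (same group, 1 shell fewer); Pb⁴⁺ < Tl³⁺ (isoelectronic, higher Z=82 is smaller); Tl³⁺ < Hg²⁺ (both 78 e⁻, Z=81>80); Hg²⁺ < Au⁺ (both 78 e⁻, Z=80>79).
So the order is Sn⁴⁺ < Pb⁴⁺ < Tl³⁺ < Hg²⁺ < Au⁺; the 3rd-largest ion is Tl³⁺.

Tl³⁺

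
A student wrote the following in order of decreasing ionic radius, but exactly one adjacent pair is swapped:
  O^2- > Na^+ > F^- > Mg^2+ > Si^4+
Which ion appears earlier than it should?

Na^+

Check each adjacent pair. Na^+ and F^- are reversed: Na^+ and F^- share 10 electrons; the higher nuclear charge on Na (Z=11) contracts it more, so Na^+ < F^-. No other neighbouring pair contradicts the periodic trends, so Na^+ is the ion listed too early.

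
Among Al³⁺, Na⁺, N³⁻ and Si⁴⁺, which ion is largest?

Each ion has 10 electrons. The ranking follows nuclear charge in reverse — greater Z gives a smaller radius. Si⁴⁺ (Z=14), Al³⁺ (Z=13), Na⁺ (Z=11), N³⁻ (Z=7).

N³⁻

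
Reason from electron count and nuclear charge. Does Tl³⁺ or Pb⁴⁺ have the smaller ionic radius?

Pb⁴⁺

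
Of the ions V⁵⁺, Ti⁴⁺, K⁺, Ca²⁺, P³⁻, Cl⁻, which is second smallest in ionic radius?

Ti⁴⁺

All of these have 18 electrons (isoelectronic). With the same electron cloud, the ion with the most protons pulls it in tightest. Nuclear charges: V⁵⁺ (Z=23), Ti⁴⁺ (Z=22), Ca²⁺ (Z=20), K⁺ (Z=19), Cl⁻ (Z=17), P³⁻ (Z=15). Highest Z is smallest.
So the order is V⁵⁺ < Ti⁴⁺ < Ca²⁺ < K⁺ < Cl⁻ < P³⁻; the 2nd-smallest ion is Ti⁴⁺.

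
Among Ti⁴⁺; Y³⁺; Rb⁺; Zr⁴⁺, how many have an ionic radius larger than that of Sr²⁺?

1

First list Z and electron count for each: Ti⁴⁺: 18 e⁻, Z=22, Zr⁴⁺: 36 e⁻, Z=40, Y³⁺: 36 e⁻, Z=39, Sr²⁺: 36 e⁻, Z=38, Rb⁺: 36 e⁻, Z=37. Ti⁴⁺ < Zr⁴⁺ (same group, period 4 vs 5); Zr⁴⁺ < Y³⁺ (isoelectronic, higher Z=40 is smaller); Y³⁺ < Sr²⁺ (both 36 e⁻, Z=39>38); Sr²⁺ < Rb⁺ (isoelectronic, higher Z=38 is smaller).
Overall: Ti⁴⁺ < Zr⁴⁺ < Y³⁺ < Sr²⁺ < Rb⁺. Sr²⁺ has 3 below it and 1 above. That's 1.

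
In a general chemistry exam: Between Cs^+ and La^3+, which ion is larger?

Cs^+

Each ion has 54 electrons. The ranking follows nuclear charge in reverse — greater Z gives a smaller radius. La^3+ (Z=57), Cs^+ (Z=55).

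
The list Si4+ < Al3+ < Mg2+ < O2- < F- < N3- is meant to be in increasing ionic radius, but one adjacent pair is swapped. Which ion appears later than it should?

F-

The pair O2-, F- is the wrong way round — F- and O2- share 10 electrons; the higher nuclear charge on F (Z=9) contracts it more, so F- < O2-. All other adjacent pairs agree with periodic trends, so F- is the misplaced ion.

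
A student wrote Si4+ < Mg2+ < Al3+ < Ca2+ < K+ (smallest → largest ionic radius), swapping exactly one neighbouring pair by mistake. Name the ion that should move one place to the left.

Al3+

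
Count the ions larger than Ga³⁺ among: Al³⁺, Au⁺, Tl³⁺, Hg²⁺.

First list Z and electron count for each: Al³⁺: 10 e⁻, Z=13, Ga³⁺: 28 e⁻, Z=31, Tl³⁺: 78 e⁻, Z=81, Hg²⁺: 78 e⁻, Z=80, Au⁺: 78 e⁻, Z=79. Al³⁺ < Ga³⁺ (same group, 1 shell fewer); Ga³⁺ < Tl³⁺ (same group, period 4 vs 6); Tl³⁺ < Hg²⁺ (both 78 e⁻, Z=81>80); Hg²⁺ < Au⁺ (both 78 e⁻, Z=80>79).
Relative to Ga³⁺, the ions that are larger are Tl³⁺, Hg²⁺, Au⁺. Count: 3.

3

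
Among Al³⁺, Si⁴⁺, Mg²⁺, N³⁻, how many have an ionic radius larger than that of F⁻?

1

All of these have 10 electrons (isoelectronic). With the same electron cloud, the ion with the most protons pulls it in tightest. Nuclear charges: Si⁴⁺ (Z=14), Al³⁺ (Z=13), Mg²⁺ (Z=12), F⁻ (Z=9), N³⁻ (Z=7). Highest Z is smallest.
Overall: Si⁴⁺ < Al³⁺ < Mg²⁺ < F⁻ < N³⁻. F⁻ has 3 below it and 1 above. So 1 is larger.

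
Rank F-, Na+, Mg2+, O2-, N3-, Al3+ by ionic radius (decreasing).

N3- > O2- > F- > Na+ > Mg2+ > Al3+

All of these have 10 electrons (isoelectronic). With the same electron cloud, the ion with the most protons pulls it in tightest. Nuclear charges: Al3+ (Z=13), Mg2+ (Z=12), Na+ (Z=11), F- (Z=9), O2- (Z=8), N3- (Z=7). Highest Z is smallest.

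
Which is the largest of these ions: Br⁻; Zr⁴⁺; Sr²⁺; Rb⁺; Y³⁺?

Br⁻

These species are isoelectronic with 36 electrons. The only difference is the number of protons: Zr⁴⁺ (Z=40), Y³⁺ (Z=39), Sr²⁺ (Z=38), Rb⁺ (Z=37), Br⁻ (Z=35). The strongest nuclear pull (Zr⁴⁺) gives the smallest ion.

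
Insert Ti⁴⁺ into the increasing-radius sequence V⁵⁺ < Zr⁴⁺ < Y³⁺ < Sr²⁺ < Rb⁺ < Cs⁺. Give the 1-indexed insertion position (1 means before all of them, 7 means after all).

Work out protons and electrons: V⁵⁺ has 18 e⁻ (Z=23), Ti⁴⁺ has 18 e⁻ (Z=22), Zr⁴⁺ has 36 e⁻ (Z=40), Y³⁺ has 36 e⁻ (Z=39), Sr²⁺ has 36 e⁻ (Z=38), Rb⁺ has 36 e⁻ (Z=37), Cs⁺ has 54 e⁻ (Z=55). V⁵⁺ < Ti⁴⁺ (isoelectronic, higher Z=23 is smaller); Ti⁴⁺ < Zr⁴⁺ (same group, period 4 vs 5); Zr⁴⁺ < Y³⁺ (isoelectronic, higher Z=40 is smaller); Y³⁺ < Sr²⁺ (isoelectronic, higher Z=39 is smaller); Sr²⁺ < Rb⁺ (isoelectronic, higher Z=38 is smaller); Rb⁺ < Cs⁺ (same group, period 5 vs 6).
Putting Ti⁴⁺ in gives V⁵⁺ < Ti⁴⁺ < Zr⁴⁺ < Y³⁺ < Sr²⁺ < Rb⁺ < Cs⁺; it lands at slot 2.

2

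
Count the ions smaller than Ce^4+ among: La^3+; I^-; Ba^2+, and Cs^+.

Each ion has 54 electrons. The ranking follows nuclear charge in reverse — greater Z gives a smaller radius. Ce^4+ (Z=58), La^3+ (Z=57), Ba^2+ (Z=56), Cs^+ (Z=55), I^- (Z=53).
Relative to Ce^4+, the ions that are smaller are none. So 0 are smaller.

0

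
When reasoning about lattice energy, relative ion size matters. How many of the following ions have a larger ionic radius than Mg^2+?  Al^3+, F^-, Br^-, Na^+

Work out protons and electrons: Al^3+: 10 e⁻, Z=13, Mg^2+: 10 e⁻, Z=12, Na^+: 10 e⁻, Z=11, F^-: 10 e⁻, Z=9, Br^-: 36 e⁻, Z=35. Al^3+ < Mg^2+ (both 10 e⁻, Z=13>12); Mg^2+ < Na^+ (both 10 e⁻, Z=12>11); Na^+ < F^- (both 10 e⁻, Z=11>9); F^- < Br^- (same group, period 2 vs 4).
Overall: Al^3+ < Mg^2+ < Na^+ < F^- < Br^-. Mg^2+ has 1 below it and 3 above. Count: 3.

3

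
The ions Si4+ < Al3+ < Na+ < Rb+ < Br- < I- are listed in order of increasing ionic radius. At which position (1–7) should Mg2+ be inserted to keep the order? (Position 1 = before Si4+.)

Electron counts and nuclear charges: Si4+: 10 e⁻, Z=14, Al3+: 10 e⁻, Z=13, Mg2+: 10 e⁻, Z=12, Na+: 10 e⁻, Z=11, Rb+: 36 e⁻, Z=37, Br-: 36 e⁻, Z=35, I-: 54 e⁻, Z=53. Si4+ < Al3+ (isoelectronic, higher Z=14 is smaller); Al3+ < Mg2+ (isoelectronic, higher Z=13 is smaller); Mg2+ < Na+ (both 10 e⁻, Z=12>11); Na+ < Rb+ (same group, period 3 vs 5); Rb+ < Br- (isoelectronic, higher Z=37 is smaller); Br- < I- (same group, period 4 vs 5).
Merged order: Si4+ < Al3+ < Mg2+ < Na+ < Rb+ < Br- < I- — Mg2+ is number 3.

3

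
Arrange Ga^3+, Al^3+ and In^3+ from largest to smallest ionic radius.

In^3+ > Ga^3+ > Al^3+

All are in the same group with charge +3. Radius grows down the group as n (the outermost shell) increases.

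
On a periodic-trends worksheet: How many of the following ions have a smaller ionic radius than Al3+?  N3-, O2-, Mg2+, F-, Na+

Each ion has 10 electrons. The ranking follows nuclear charge in reverse — greater Z gives a smaller radius. Al3+ (Z=13), Mg2+ (Z=12), Na+ (Z=11), F- (Z=9), O2- (Z=8), N3- (Z=7).
Overall: Al3+ < Mg2+ < Na+ < F- < O2- < N3-. Al3+ has 0 below it and 5 above. That's 0.

0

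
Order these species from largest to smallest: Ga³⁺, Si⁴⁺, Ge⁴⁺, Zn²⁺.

Zn²⁺ > Ga³⁺ > Ge⁴⁺ > Si⁴⁺

First list Z and electron count for each: Si⁴⁺ (Z=14, 10 e⁻), Ge⁴⁺ (Z=32, 28 e⁻), Ga³⁺ (Z=31, 28 e⁻), Zn²⁺ (Z=30, 28 e⁻). Si⁴⁺ < Ge⁴⁺ (same group, 1 shell fewer); Ge⁴⁺ < Ga³⁺ (isoelectronic, higher Z=32 is smaller); Ga³⁺ < Zn²⁺ (isoelectronic, higher Z=31 is smaller).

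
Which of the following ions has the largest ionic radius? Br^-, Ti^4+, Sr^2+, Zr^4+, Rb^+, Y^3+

First list Z and electron count for each: Ti^4+ (Z=22, 18 e⁻), Zr^4+ (Z=40, 36 e⁻), Y^3+ (Z=39, 36 e⁻), Sr^2+ (Z=38, 36 e⁻), Rb^+ (Z=37, 36 e⁻), Br^- (Z=35, 36 e⁻). Ti^4+ < Zr^4+ (same group, 1 shell fewer); Zr^4+ < Y^3+ (both 36 e⁻, Z=40>39); Y^3+ < Sr^2+ (both 36 e⁻, Z=39>38); Sr^2+ < Rb^+ (both 36 e⁻, Z=38>37); Rb^+ < Br^- (both 36 e⁻, Z=37>35).

Br^-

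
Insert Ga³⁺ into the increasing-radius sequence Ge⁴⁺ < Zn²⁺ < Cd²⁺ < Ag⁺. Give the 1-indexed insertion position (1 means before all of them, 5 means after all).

Work out protons and electrons: Ge⁴⁺: 28 e⁻, Z=32, Ga³⁺: 28 e⁻, Z=31, Zn²⁺: 28 e⁻, Z=30, Cd²⁺: 46 e⁻, Z=48, Ag⁺: 46 e⁻, Z=47. Ge⁴⁺ < Ga³⁺ (isoelectronic, higher Z=32 is smaller); Ga³⁺ < Zn²⁺ (isoelectronic, higher Z=31 is smaller); Zn²⁺ < Cd²⁺ (same group, period 4 vs 5); Cd²⁺ < Ag⁺ (isoelectronic, higher Z=48 is smaller).
The complete sequence is Ge⁴⁺ < Ga³⁺ < Zn²⁺ < Cd²⁺ < Ag⁺. Ga³⁺ sits at position 2.

2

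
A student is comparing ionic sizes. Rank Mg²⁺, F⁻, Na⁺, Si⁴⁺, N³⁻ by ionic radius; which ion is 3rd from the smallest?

Na⁺

These species are isoelectronic with 10 electrons. The only difference is the number of protons: Si⁴⁺ (Z=14), Mg²⁺ (Z=12), Na⁺ (Z=11), F⁻ (Z=9), N³⁻ (Z=7). The strongest nuclear pull (Si⁴⁺) gives the smallest ion.
That gives Si⁴⁺ < Mg²⁺ < Na⁺ < F⁻ < N³⁻. From the smallest end, number 3 is Na⁺.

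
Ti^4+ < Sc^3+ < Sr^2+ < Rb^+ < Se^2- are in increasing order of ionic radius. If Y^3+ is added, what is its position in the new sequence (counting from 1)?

3

Tabulating Z and e⁻: Ti^4+: 18 e⁻, Z=22, Sc^3+: 18 e⁻, Z=21, Y^3+: 36 e⁻, Z=39, Sr^2+: 36 e⁻, Z=38, Rb^+: 36 e⁻, Z=37, Se^2-: 36 e⁻, Z=34. Ti^4+ < Sc^3+ (isoelectronic, higher Z=22 is smaller); Sc^3+ < Y^3+ (same group, 1 shell fewer); Y^3+ < Sr^2+ (isoelectronic, higher Z=39 is smaller); Sr^2+ < Rb^+ (isoelectronic, higher Z=38 is smaller); Rb^+ < Se^2- (isoelectronic, higher Z=37 is smaller).
Merged order: Ti^4+ < Sc^3+ < Y^3+ < Sr^2+ < Rb^+ < Se^2- — Y^3+ is number 3.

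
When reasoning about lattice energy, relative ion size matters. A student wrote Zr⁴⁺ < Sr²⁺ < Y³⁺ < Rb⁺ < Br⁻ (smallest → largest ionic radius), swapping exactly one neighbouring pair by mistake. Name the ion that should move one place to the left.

Y³⁺

The pair Sr²⁺, Y³⁺ is the wrong way round — both have 36 electrons but Z(Y)=39 > Z(Sr)=38, so Y³⁺ should be the smaller of the two. All other adjacent pairs agree with periodic trends, so Y³⁺ is the misplaced ion.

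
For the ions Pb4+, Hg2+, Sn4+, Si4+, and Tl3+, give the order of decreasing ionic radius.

First list Z and electron count for each: Si4+ (Z=14, 10 e⁻), Sn4+ (Z=50, 46 e⁻), Pb4+ (Z=82, 78 e⁻), Tl3+ (Z=81, 78 e⁻), Hg2+ (Z=80, 78 e⁻). Si4+ < Sn4+ (same group, 2 shells fewer); Sn4+ < Pb4+ (same group, 1 shell fewer); Pb4+ < Tl3+ (both 78 e⁻, Z=82>81); Tl3+ < Hg2+ (both 78 e⁻, Z=81>80).

Hg2+ > Tl3+ > Pb4+ > Sn4+ > Si4+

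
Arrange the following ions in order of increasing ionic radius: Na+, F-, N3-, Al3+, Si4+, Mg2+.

Si4+ < Al3+ < Mg2+ < Na+ < F- < N3-

Isoelectronic series (10 e⁻ each). Size is set by nuclear charge: more protons means a smaller ion. Si4+ (Z=14), Al3+ (Z=13), Mg2+ (Z=12), Na+ (Z=11), F- (Z=9), N3- (Z=7).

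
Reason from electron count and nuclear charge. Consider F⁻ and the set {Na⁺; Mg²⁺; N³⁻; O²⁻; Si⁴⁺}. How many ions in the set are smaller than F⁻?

3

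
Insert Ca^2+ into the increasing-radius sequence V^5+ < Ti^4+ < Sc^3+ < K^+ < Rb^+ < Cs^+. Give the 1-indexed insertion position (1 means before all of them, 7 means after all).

4

First list Z and electron count for each: V^5+ (Z=23, 18 e⁻), Ti^4+ (Z=22, 18 e⁻), Sc^3+ (Z=21, 18 e⁻), Ca^2+ (Z=20, 18 e⁻), K^+ (Z=19, 18 e⁻), Rb^+ (Z=37, 36 e⁻), Cs^+ (Z=55, 54 e⁻). V^5+ < Ti^4+ (isoelectronic, higher Z=23 is smaller); Ti^4+ < Sc^3+ (both 18 e⁻, Z=22>21); Sc^3+ < Ca^2+ (isoelectronic, higher Z=21 is smaller); Ca^2+ < K^+ (both 18 e⁻, Z=20>19); K^+ < Rb^+ (same group, 1 shell fewer); Rb^+ < Cs^+ (same group, period 5 vs 6).
Merged order: V^5+ < Ti^4+ < Sc^3+ < Ca^2+ < K^+ < Rb^+ < Cs^+ — Ca^2+ is number 4.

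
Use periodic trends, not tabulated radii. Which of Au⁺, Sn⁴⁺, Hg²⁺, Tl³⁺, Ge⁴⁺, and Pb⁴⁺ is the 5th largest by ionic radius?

Sn⁴⁺

Work out protons and electrons: Ge⁴⁺ (Z=32, 28 e⁻), Sn⁴⁺ (Z=50, 46 e⁻), Pb⁴⁺ (Z=82, 78 e⁻), Tl³⁺ (Z=81, 78 e⁻), Hg²⁺ (Z=80, 78 e⁻), Au⁺ (Z=79, 78 e⁻). Ge⁴⁺ < Sn⁴⁺ (same group, period 4 vs 5); Sn⁴⁺ < Pb⁴⁺ (same group, 1 shell fewer); Pb⁴⁺ < Tl³⁺ (both 78 e⁻, Z=82>81); Tl³⁺ < Hg²⁺ (both 78 e⁻, Z=81>80); Hg²⁺ < Au⁺ (both 78 e⁻, Z=80>79).
Full ascending order: Ge⁴⁺ < Sn⁴⁺ < Pb⁴⁺ < Tl³⁺ < Hg²⁺ < Au⁺. Counting from the largest, position 5 is Sn⁴⁺.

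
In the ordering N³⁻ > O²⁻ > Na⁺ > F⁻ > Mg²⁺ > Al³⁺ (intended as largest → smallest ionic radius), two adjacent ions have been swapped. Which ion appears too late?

Check each adjacent pair. Na⁺ and F⁻ are reversed: they are isoelectronic (10 e⁻) and Na has more protons than F (11 vs 9), making Na⁺ smaller. No other neighbouring pair contradicts the periodic trends, so F⁻ is the ion listed too late.

F⁻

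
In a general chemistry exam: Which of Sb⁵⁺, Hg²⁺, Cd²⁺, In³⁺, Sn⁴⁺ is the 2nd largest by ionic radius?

Cd²⁺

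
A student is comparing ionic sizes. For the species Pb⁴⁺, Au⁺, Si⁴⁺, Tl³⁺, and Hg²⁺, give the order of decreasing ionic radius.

Au⁺ > Hg²⁺ > Tl³⁺ > Pb⁴⁺ > Si⁴⁺

First list Z and electron count for each: Si⁴⁺: 10 e⁻, Z=14, Pb⁴⁺: 78 e⁻, Z=82, Tl³⁺: 78 e⁻, Z=81, Hg²⁺: 78 e⁻, Z=80, Au⁺: 78 e⁻, Z=79. Si⁴⁺ < Pb⁴⁺ (same group, 3 shells fewer); Pb⁴⁺ < Tl³⁺ (both 78 e⁻, Z=82>81); Tl³⁺ < Hg²⁺ (both 78 e⁻, Z=81>80); Hg²⁺ < Au⁺ (isoelectronic, higher Z=80 is smaller).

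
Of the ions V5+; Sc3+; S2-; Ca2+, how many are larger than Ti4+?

Isoelectronic series (18 e⁻ each). Size is set by nuclear charge: more protons means a smaller ion. V5+ (Z=23), Ti4+ (Z=22), Sc3+ (Z=21), Ca2+ (Z=20), S2- (Z=16).
Overall: V5+ < Ti4+ < Sc3+ < Ca2+ < S2-. Ti4+ has 1 below it and 3 above. That's 3.

3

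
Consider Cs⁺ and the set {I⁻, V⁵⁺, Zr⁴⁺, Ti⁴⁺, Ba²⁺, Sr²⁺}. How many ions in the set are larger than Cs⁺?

Electron counts and nuclear charges: V⁵⁺ (Z=23, 18 e⁻), Ti⁴⁺ (Z=22, 18 e⁻), Zr⁴⁺ (Z=40, 36 e⁻), Sr²⁺ (Z=38, 36 e⁻), Ba²⁺ (Z=56, 54 e⁻), Cs⁺ (Z=55, 54 e⁻), I⁻ (Z=53, 54 e⁻). V⁵⁺ < Ti⁴⁺ (both 18 e⁻, Z=23>22); Ti⁴⁺ < Zr⁴⁺ (same group, period 4 vs 5); Zr⁴⁺ < Sr²⁺ (both 36 e⁻, Z=40>38); Sr²⁺ < Ba²⁺ (same group, period 5 vs 6); Ba²⁺ < Cs⁺ (both 54 e⁻, Z=56>55); Cs⁺ < I⁻ (both 54 e⁻, Z=55>53).
Placing each against Cs⁺: smaller — V⁵⁺, Ti⁴⁺, Zr⁴⁺, Sr²⁺, Ba²⁺; larger — I⁻. That's 1.

1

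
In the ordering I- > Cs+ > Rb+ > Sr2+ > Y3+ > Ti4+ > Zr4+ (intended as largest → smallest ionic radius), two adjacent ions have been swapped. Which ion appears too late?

Scanning neighbour by neighbour, only Ti4+/Zr4+ violates a trend: same group and charge — period 4 sits above period 5, so Ti4+ is smaller. That makes Zr4+ the one sitting a position late relative to where it belongs.

Zr4+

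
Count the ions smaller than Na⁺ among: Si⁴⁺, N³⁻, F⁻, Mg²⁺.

2

All of these have 10 electrons (isoelectronic). With the same electron cloud, the ion with the most protons pulls it in tightest. Nuclear charges: Si⁴⁺ (Z=14), Mg²⁺ (Z=12), Na⁺ (Z=11), F⁻ (Z=9), N³⁻ (Z=7). Highest Z is smallest.
Placing each against Na⁺: smaller — Si⁴⁺, Mg²⁺; larger — F⁻, N³⁻. So 2 are smaller.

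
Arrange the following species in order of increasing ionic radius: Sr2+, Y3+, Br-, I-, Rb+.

Y3+ < Sr2+ < Rb+ < Br- < I-

Tabulating Z and e⁻: Y3+ has 36 e⁻ (Z=39), Sr2+ has 36 e⁻ (Z=38), Rb+ has 36 e⁻ (Z=37), Br- has 36 e⁻ (Z=35), I- has 54 e⁻ (Z=53). Y3+ < Sr2+ (both 36 e⁻, Z=39>38); Sr2+ < Rb+ (isoelectronic, higher Z=38 is smaller); Rb+ < Br- (isoelectronic, higher Z=37 is smaller); Br- < I- (same group, period 4 vs 5).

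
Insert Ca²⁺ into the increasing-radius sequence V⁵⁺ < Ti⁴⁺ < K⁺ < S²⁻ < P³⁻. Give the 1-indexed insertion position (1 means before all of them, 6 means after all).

Isoelectronic series (18 e⁻ each). Size is set by nuclear charge: more protons means a smaller ion. V⁵⁺ (Z=23), Ti⁴⁺ (Z=22), Ca²⁺ (Z=20), K⁺ (Z=19), S²⁻ (Z=16), P³⁻ (Z=15).
The complete sequence is V⁵⁺ < Ti⁴⁺ < Ca²⁺ < K⁺ < S²⁻ < P³⁻. Ca²⁺ sits at position 3.

3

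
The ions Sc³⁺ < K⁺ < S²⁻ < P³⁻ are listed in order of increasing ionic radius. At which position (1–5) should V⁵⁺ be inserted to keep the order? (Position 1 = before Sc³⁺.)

Isoelectronic series (18 e⁻ each). Size is set by nuclear charge: more protons means a smaller ion. V⁵⁺ (Z=23), Sc³⁺ (Z=21), K⁺ (Z=19), S²⁻ (Z=16), P³⁻ (Z=15).
With V⁵⁺ included the full order is V⁵⁺ < Sc³⁺ < K⁺ < S²⁻ < P³⁻, so it takes position 1.

1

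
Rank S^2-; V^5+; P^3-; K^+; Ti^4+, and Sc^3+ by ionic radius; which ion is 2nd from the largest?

These species are isoelectronic with 18 electrons. The only difference is the number of protons: V^5+ (Z=23), Ti^4+ (Z=22), Sc^3+ (Z=21), K^+ (Z=19), S^2- (Z=16), P^3- (Z=15). The strongest nuclear pull (V^5+) gives the smallest ion.
Ordering: V^5+ < Ti^4+ < Sc^3+ < K^+ < S^2- < P^3-. The 2nd largest is S^2-.

S^2-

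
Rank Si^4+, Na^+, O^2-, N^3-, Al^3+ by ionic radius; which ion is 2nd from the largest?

These species are isoelectronic with 10 electrons. The only difference is the number of protons: Si^4+ (Z=14), Al^3+ (Z=13), Na^+ (Z=11), O^2- (Z=8), N^3- (Z=7). The strongest nuclear pull (Si^4+) gives the smallest ion.
So the order is Si^4+ < Al^3+ < Na^+ < O^2- < N^3-; the 2nd-largest ion is O^2-.

O^2-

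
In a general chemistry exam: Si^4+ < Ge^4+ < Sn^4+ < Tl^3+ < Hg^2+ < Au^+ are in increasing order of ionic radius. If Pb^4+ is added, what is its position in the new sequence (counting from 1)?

First list Z and electron count for each: Si^4+ (Z=14, 10 e⁻), Ge^4+ (Z=32, 28 e⁻), Sn^4+ (Z=50, 46 e⁻), Pb^4+ (Z=82, 78 e⁻), Tl^3+ (Z=81, 78 e⁻), Hg^2+ (Z=80, 78 e⁻), Au^+ (Z=79, 78 e⁻). Si^4+ < Ge^4+ (same group, 1 shell fewer); Ge^4+ < Sn^4+ (same group, period 4 vs 5); Sn^4+ < Pb^4+ (same group, period 5 vs 6); Pb^4+ < Tl^3+ (isoelectronic, higher Z=82 is smaller); Tl^3+ < Hg^2+ (isoelectronic, higher Z=81 is smaller); Hg^2+ < Au^+ (both 78 e⁻, Z=80>79).
Putting Pb^4+ in gives Si^4+ < Ge^4+ < Sn^4+ < Pb^4+ < Tl^3+ < Hg^2+ < Au^+; it lands at slot 4.

4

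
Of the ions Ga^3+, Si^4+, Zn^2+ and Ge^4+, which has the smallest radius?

Si^4+: 10 e⁻, Z=14, Ge^4+: 28 e⁻, Z=32, Ga^3+: 28 e⁻, Z=31, Zn^2+: 28 e⁻, Z=30. Si^4+ < Ge^4+ (same group, 1 shell fewer); Ge^4+ < Ga^3+ (isoelectronic, higher Z=32 is smaller); Ga^3+ < Zn^2+ (both 28 e⁻, Z=31>30).

Si^4+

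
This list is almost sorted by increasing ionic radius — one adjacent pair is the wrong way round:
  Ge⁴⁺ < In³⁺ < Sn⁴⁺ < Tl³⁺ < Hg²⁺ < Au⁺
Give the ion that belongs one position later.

Check each adjacent pair. In³⁺ and Sn⁴⁺ are reversed: Sn⁴⁺ and In³⁺ share 46 electrons; the higher nuclear charge on Sn (Z=50) contracts it more, so Sn⁴⁺ < In³⁺. No other neighbouring pair contradicts the periodic trends, so In³⁺ is the ion listed too early.

In³⁺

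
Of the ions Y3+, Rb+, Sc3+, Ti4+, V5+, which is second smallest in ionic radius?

Tabulating Z and e⁻: V5+ has 18 e⁻ (Z=23), Ti4+ has 18 e⁻ (Z=22), Sc3+ has 18 e⁻ (Z=21), Y3+ has 36 e⁻ (Z=39), Rb+ has 36 e⁻ (Z=37). V5+ < Ti4+ (both 18 e⁻, Z=23>22); Ti4+ < Sc3+ (both 18 e⁻, Z=22>21); Sc3+ < Y3+ (same group, period 4 vs 5); Y3+ < Rb+ (both 36 e⁻, Z=39>37).
Ordering: V5+ < Ti4+ < Sc3+ < Y3+ < Rb+. The second smallest is Ti4+.

Ti4+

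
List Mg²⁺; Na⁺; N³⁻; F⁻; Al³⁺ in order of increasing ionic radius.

Al³⁺ < Mg²⁺ < Na⁺ < F⁻ < N³⁻

Each ion has 10 electrons. The ranking follows nuclear charge in reverse — greater Z gives a smaller radius. Al³⁺ (Z=13), Mg²⁺ (Z=12), Na⁺ (Z=11), F⁻ (Z=9), N³⁻ (Z=7).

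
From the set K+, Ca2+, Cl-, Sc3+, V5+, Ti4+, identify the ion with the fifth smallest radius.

K+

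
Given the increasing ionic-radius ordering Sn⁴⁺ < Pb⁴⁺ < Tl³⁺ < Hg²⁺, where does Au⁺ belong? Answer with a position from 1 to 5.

Tabulating Z and e⁻: Sn⁴⁺ has 46 e⁻ (Z=50), Pb⁴⁺ has 78 e⁻ (Z=82), Tl³⁺ has 78 e⁻ (Z=81), Hg²⁺ has 78 e⁻ (Z=80), Au⁺ has 78 e⁻ (Z=79). Sn⁴⁺ < Pb⁴⁺ (same group, period 5 vs 6); Pb⁴⁺ < Tl³⁺ (isoelectronic, higher Z=82 is smaller); Tl³⁺ < Hg²⁺ (both 78 e⁻, Z=81>80); Hg²⁺ < Au⁺ (isoelectronic, higher Z=80 is smaller).
Putting Au⁺ in gives Sn⁴⁺ < Pb⁴⁺ < Tl³⁺ < Hg²⁺ < Au⁺; it lands at slot 5.

5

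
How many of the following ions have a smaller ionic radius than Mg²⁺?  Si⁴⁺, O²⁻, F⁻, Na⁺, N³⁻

1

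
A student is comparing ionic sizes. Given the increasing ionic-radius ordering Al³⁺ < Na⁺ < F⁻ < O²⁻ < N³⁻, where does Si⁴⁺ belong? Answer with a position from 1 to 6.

1

These species are isoelectronic with 10 electrons. The only difference is the number of protons: Si⁴⁺ (Z=14), Al³⁺ (Z=13), Na⁺ (Z=11), F⁻ (Z=9), O²⁻ (Z=8), N³⁻ (Z=7). The strongest nuclear pull (Si⁴⁺) gives the smallest ion.
Merged order: Si⁴⁺ < Al³⁺ < Na⁺ < F⁻ < O²⁻ < N³⁻ — Si⁴⁺ is number 1.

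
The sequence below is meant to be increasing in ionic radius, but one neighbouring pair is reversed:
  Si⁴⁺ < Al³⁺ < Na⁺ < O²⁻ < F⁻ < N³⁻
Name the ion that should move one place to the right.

O²⁻

Check each adjacent pair. O²⁻ and F⁻ are reversed: F⁻ and O²⁻ share 10 electrons; the higher nuclear charge on F (Z=9) contracts it more, so F⁻ < O²⁻. No other neighbouring pair contradicts the periodic trends, so O²⁻ is the ion listed too early.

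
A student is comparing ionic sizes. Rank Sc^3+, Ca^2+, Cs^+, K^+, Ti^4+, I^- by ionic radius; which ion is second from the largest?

Cs^+

Work out protons and electrons: Ti^4+: 18 e⁻, Z=22, Sc^3+: 18 e⁻, Z=21, Ca^2+: 18 e⁻, Z=20, K^+: 18 e⁻, Z=19, Cs^+: 54 e⁻, Z=55, I^-: 54 e⁻, Z=53. Ti^4+ < Sc^3+ (both 18 e⁻, Z=22>21); Sc^3+ < Ca^2+ (isoelectronic, higher Z=21 is smaller); Ca^2+ < K^+ (both 18 e⁻, Z=20>19); K^+ < Cs^+ (same group, 2 shells fewer); Cs^+ < I^- (both 54 e⁻, Z=55>53).
Full ascending order: Ti^4+ < Sc^3+ < Ca^2+ < K^+ < Cs^+ < I^-. Counting from the largest, position 2 is Cs^+.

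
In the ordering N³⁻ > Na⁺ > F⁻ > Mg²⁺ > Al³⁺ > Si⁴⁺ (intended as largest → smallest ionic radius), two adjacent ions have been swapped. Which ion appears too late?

F⁻

Compare adjacent ions: they are isoelectronic (10 e⁻) and Na has more protons than F (11 vs 9), making Na⁺ smaller — yet in this decreasing list Na⁺ sits before F⁻. Nothing else is reversed, so F⁻ should move one place to the left.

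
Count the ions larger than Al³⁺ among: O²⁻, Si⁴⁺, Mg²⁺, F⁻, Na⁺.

These species are isoelectronic with 10 electrons. The only difference is the number of protons: Si⁴⁺ (Z=14), Al³⁺ (Z=13), Mg²⁺ (Z=12), Na⁺ (Z=11), F⁻ (Z=9), O²⁻ (Z=8). The strongest nuclear pull (Si⁴⁺) gives the smallest ion.
Overall: Si⁴⁺ < Al³⁺ < Mg²⁺ < Na⁺ < F⁻ < O²⁻. Al³⁺ has 1 below it and 4 above. Count: 4.

4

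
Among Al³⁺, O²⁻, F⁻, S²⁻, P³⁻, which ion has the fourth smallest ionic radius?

S²⁻

Al³⁺ (Z=13, 10 e⁻), F⁻ (Z=9, 10 e⁻), O²⁻ (Z=8, 10 e⁻), S²⁻ (Z=16, 18 e⁻), P³⁻ (Z=15, 18 e⁻). Al³⁺ < F⁻ (isoelectronic, higher Z=13 is smaller); F⁻ < O²⁻ (both 10 e⁻, Z=9>8); O²⁻ < S²⁻ (same group, period 2 vs 3); S²⁻ < P³⁻ (isoelectronic, higher Z=16 is smaller).
Ordering: Al³⁺ < F⁻ < O²⁻ < S²⁻ < P³⁻. The fourth smallest is S²⁻.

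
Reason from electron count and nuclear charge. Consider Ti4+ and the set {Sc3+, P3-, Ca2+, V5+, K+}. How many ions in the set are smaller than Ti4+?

These species are isoelectronic with 18 electrons. The only difference is the number of protons: V5+ (Z=23), Ti4+ (Z=22), Sc3+ (Z=21), Ca2+ (Z=20), K+ (Z=19), P3- (Z=15). The strongest nuclear pull (V5+) gives the smallest ion.
Relative to Ti4+, the ions that are smaller are V5+. Count: 1.

1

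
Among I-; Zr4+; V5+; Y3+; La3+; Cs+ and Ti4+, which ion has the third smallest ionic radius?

Tabulating Z and e⁻: V5+ has 18 e⁻ (Z=23), Ti4+ has 18 e⁻ (Z=22), Zr4+ has 36 e⁻ (Z=40), Y3+ has 36 e⁻ (Z=39), La3+ has 54 e⁻ (Z=57), Cs+ has 54 e⁻ (Z=55), I- has 54 e⁻ (Z=53). V5+ < Ti4+ (both 18 e⁻, Z=23>22); Ti4+ < Zr4+ (same group, 1 shell fewer); Zr4+ < Y3+ (both 36 e⁻, Z=40>39); Y3+ < La3+ (same group, 1 shell fewer); La3+ < Cs+ (isoelectronic, higher Z=57 is smaller); Cs+ < I- (both 54 e⁻, Z=55>53).
Full ascending order: V5+ < Ti4+ < Zr4+ < Y3+ < La3+ < Cs+ < I-. Counting from the smallest, position 3 is Zr4+.

Zr4+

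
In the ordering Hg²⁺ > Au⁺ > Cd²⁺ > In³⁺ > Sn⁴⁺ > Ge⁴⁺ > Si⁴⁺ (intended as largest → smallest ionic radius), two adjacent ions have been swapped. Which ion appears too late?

Au⁺

Check each adjacent pair. Hg²⁺ and Au⁺ are reversed: both have 78 electrons but Z(Hg)=80 > Z(Au)=79, so Hg²⁺ should be the smaller of the two. No other neighbouring pair contradicts the periodic trends, so Au⁺ is the ion listed too late.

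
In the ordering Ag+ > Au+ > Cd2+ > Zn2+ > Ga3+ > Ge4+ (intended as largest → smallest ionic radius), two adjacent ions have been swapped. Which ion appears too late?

Scanning neighbour by neighbour, only Ag+/Au+ violates a trend: same group and charge — period 5 sits above period 6, so Ag+ is smaller. That makes Au+ the one sitting a position late relative to where it belongs.

Au+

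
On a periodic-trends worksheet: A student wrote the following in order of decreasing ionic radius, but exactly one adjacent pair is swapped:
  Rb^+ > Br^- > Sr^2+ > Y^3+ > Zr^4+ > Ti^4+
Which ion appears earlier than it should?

Check each adjacent pair. Rb^+ and Br^- are reversed: both have 36 electrons but Z(Rb)=37 > Z(Br)=35, so Rb^+ should be the smaller of the two. No other neighbouring pair contradicts the periodic trends, so Rb^+ is the ion listed too early.

Rb^+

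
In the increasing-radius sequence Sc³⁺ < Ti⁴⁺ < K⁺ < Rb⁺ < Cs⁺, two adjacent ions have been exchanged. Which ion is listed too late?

Check each adjacent pair. Sc³⁺ and Ti⁴⁺ are reversed: they are isoelectronic (18 e⁻) and Ti has more protons than Sc (22 vs 21), making Ti⁴⁺ smaller. No other neighbouring pair contradicts the periodic trends, so Ti⁴⁺ is the ion listed too late.

Ti⁴⁺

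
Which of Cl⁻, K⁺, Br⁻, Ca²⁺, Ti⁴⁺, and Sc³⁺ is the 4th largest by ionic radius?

Ca²⁺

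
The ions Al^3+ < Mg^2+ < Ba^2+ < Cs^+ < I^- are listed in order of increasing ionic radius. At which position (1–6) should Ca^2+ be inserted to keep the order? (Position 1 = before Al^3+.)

3

Electron counts and nuclear charges: Al^3+ has 10 e⁻ (Z=13), Mg^2+ has 10 e⁻ (Z=12), Ca^2+ has 18 e⁻ (Z=20), Ba^2+ has 54 e⁻ (Z=56), Cs^+ has 54 e⁻ (Z=55), I^- has 54 e⁻ (Z=53). Al^3+ < Mg^2+ (both 10 e⁻, Z=13>12); Mg^2+ < Ca^2+ (same group, period 3 vs 4); Ca^2+ < Ba^2+ (same group, period 4 vs 6); Ba^2+ < Cs^+ (isoelectronic, higher Z=56 is smaller); Cs^+ < I^- (isoelectronic, higher Z=55 is smaller).
Putting Ca^2+ in gives Al^3+ < Mg^2+ < Ca^2+ < Ba^2+ < Cs^+ < I^-; it lands at slot 3.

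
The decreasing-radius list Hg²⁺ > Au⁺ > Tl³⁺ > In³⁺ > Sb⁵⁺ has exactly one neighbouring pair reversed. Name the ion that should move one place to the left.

Au⁺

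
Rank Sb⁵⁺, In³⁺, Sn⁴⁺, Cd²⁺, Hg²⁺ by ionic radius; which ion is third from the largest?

In³⁺

Work out protons and electrons: Sb⁵⁺ (Z=51, 46 e⁻), Sn⁴⁺ (Z=50, 46 e⁻), In³⁺ (Z=49, 46 e⁻), Cd²⁺ (Z=48, 46 e⁻), Hg²⁺ (Z=80, 78 e⁻). Sb⁵⁺ < Sn⁴⁺ (isoelectronic, higher Z=51 is smaller); Sn⁴⁺ < In³⁺ (isoelectronic, higher Z=50 is smaller); In³⁺ < Cd²⁺ (both 46 e⁻, Z=49>48); Cd²⁺ < Hg²⁺ (same group, period 5 vs 6).
Full ascending order: Sb⁵⁺ < Sn⁴⁺ < In³⁺ < Cd²⁺ < Hg²⁺. Counting from the largest, position 3 is In³⁺.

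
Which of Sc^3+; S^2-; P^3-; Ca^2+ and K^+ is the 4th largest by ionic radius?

Ca^2+

Isoelectronic series (18 e⁻ each). Size is set by nuclear charge: more protons means a smaller ion. Sc^3+ (Z=21), Ca^2+ (Z=20), K^+ (Z=19), S^2- (Z=16), P^3- (Z=15).
So the order is Sc^3+ < Ca^2+ < K^+ < S^2- < P^3-; the 4th-largest ion is Ca^2+.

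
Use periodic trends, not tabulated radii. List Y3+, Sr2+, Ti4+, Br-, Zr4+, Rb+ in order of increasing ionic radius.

Ti4+ < Zr4+ < Y3+ < Sr2+ < Rb+ < Br-

Electron counts and nuclear charges: Ti4+ (Z=22, 18 e⁻), Zr4+ (Z=40, 36 e⁻), Y3+ (Z=39, 36 e⁻), Sr2+ (Z=38, 36 e⁻), Rb+ (Z=37, 36 e⁻), Br- (Z=35, 36 e⁻). Ti4+ < Zr4+ (same group, period 4 vs 5); Zr4+ < Y3+ (isoelectronic, higher Z=40 is smaller); Y3+ < Sr2+ (isoelectronic, higher Z=39 is smaller); Sr2+ < Rb+ (both 36 e⁻, Z=38>37); Rb+ < Br- (isoelectronic, higher Z=37 is smaller).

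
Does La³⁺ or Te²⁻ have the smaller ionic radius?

Each ion has 54 electrons. The ranking follows nuclear charge in reverse — greater Z gives a smaller radius. La³⁺ (Z=57), Te²⁻ (Z=52).

La³⁺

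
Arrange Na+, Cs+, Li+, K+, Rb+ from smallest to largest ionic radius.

These ions sit in one column with identical charge. Each step down the periodic table adds a principal shell, increasing the radius.

Li+ < Na+ < K+ < Rb+ < Cs+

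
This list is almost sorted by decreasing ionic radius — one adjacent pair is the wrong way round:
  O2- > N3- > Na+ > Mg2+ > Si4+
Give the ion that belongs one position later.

Compare adjacent ions: both have 10 electrons but Z(O)=8 > Z(N)=7, so O2- should be the smaller of the two — yet in this decreasing list O2- sits before N3-. Nothing else is reversed, so O2- should move one place to the right.

O2-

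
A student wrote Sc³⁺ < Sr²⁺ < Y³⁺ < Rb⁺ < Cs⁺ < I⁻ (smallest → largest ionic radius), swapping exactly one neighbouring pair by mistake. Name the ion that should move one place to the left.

Scanning neighbour by neighbour, only Sr²⁺/Y³⁺ violates a trend: both have 36 electrons but Z(Y)=39 > Z(Sr)=38, so Y³⁺ should be the smaller of the two. That makes Y³⁺ the one sitting a position late relative to where it belongs.

Y³⁺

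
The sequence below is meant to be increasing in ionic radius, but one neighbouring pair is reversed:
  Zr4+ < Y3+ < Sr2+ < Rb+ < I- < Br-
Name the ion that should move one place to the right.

I-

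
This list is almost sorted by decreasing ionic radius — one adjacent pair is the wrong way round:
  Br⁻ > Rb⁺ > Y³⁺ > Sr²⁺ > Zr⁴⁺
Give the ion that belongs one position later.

The pair Y³⁺, Sr²⁺ is the wrong way round — Y³⁺ and Sr²⁺ share 36 electrons; the higher nuclear charge on Y (Z=39) contracts it more, so Y³⁺ < Sr²⁺. All other adjacent pairs agree with periodic trends, so Y³⁺ is the misplaced ion.

Y³⁺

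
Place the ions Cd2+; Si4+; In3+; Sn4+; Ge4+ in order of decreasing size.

Electron counts and nuclear charges: Si4+ (Z=14, 10 e⁻), Ge4+ (Z=32, 28 e⁻), Sn4+ (Z=50, 46 e⁻), In3+ (Z=49, 46 e⁻), Cd2+ (Z=48, 46 e⁻). Si4+ < Ge4+ (same group, period 3 vs 4); Ge4+ < Sn4+ (same group, 1 shell fewer); Sn4+ < In3+ (both 46 e⁻, Z=50>49); In3+ < Cd2+ (both 46 e⁻, Z=49>48).

Cd2+ > In3+ > Sn4+ > Ge4+ > Si4+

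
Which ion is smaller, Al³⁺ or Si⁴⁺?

Si⁴⁺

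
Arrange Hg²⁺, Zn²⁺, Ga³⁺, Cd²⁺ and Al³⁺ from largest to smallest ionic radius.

Hg²⁺ > Cd²⁺ > Zn²⁺ > Ga³⁺ > Al³⁺

Al³⁺ (Z=13, 10 e⁻), Ga³⁺ (Z=31, 28 e⁻), Zn²⁺ (Z=30, 28 e⁻), Cd²⁺ (Z=48, 46 e⁻), Hg²⁺ (Z=80, 78 e⁻). Al³⁺ < Ga³⁺ (same group, 1 shell fewer); Ga³⁺ < Zn²⁺ (both 28 e⁻, Z=31>30); Zn²⁺ < Cd²⁺ (same group, 1 shell fewer); Cd²⁺ < Hg²⁺ (same group, 1 shell fewer).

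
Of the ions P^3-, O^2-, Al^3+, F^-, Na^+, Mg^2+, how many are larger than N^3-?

Tabulating Z and e⁻: Al^3+: 10 e⁻, Z=13, Mg^2+: 10 e⁻, Z=12, Na^+: 10 e⁻, Z=11, F^-: 10 e⁻, Z=9, O^2-: 10 e⁻, Z=8, N^3-: 10 e⁻, Z=7, P^3-: 18 e⁻, Z=15. Al^3+ < Mg^2+ (both 10 e⁻, Z=13>12); Mg^2+ < Na^+ (isoelectronic, higher Z=12 is smaller); Na^+ < F^- (both 10 e⁻, Z=11>9); F^- < O^2- (isoelectronic, higher Z=9 is smaller); O^2- < N^3- (isoelectronic, higher Z=8 is smaller); N^3- < P^3- (same group, 1 shell fewer).
Ordering all of them (including N^3-) by radius gives Al^3+ < Mg^2+ < Na^+ < F^- < O^2- < N^3- < P^3-. Count: 1.

1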